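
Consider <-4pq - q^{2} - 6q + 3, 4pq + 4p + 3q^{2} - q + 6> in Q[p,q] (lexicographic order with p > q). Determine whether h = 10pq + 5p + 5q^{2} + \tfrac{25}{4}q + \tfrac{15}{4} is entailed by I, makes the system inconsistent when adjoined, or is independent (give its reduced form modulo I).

First compute the reduced Gröbner basis of I by Buchberger's algorithm.
f_1 = -4pq - q^{2} - 6q + 3, LT = pq.
f_2 = 4pq + 4p + 3q^{2} - q + 6, LT = pq.

S(f_1,f_2): lcm = pq. S = -p - \tfrac{1}{2}q^{2} + \tfrac{7}{4}q - \tfrac{9}{4}.
  leading term p: no divisor's leading term divides it; move -p to the remainder.
  leading term q^{2}: no divisor's leading term divides it; move -\tfrac{1}{2}q^{2} to the remainder.
  leading term q: no divisor's leading term divides it; move \tfrac{7}{4}q to the remainder.
  leading term 1: no divisor's leading term divides it; move -\tfrac{9}{4} to the remainder.
  remainder -p - \tfrac{1}{2}q^{2} + \tfrac{7}{4}q - \tfrac{9}{4} ≠ 0; add k_3 = -p - \tfrac{1}{2}q^{2} + \tfrac{7}{4}q - \tfrac{9}{4} to the basis.

S(f_1,k_3): lcm = pq. S = -\tfrac{1}{2}q^{3} + 2q^{2} - \tfrac{3}{4}q - \tfrac{3}{4}.
  leading term q^{3}: no divisor's leading term divides it; move -\tfrac{1}{2}q^{3} to the remainder.
  leading term q^{2}: no divisor's leading term divides it; move 2q^{2} to the remainder.
  leading term q: no divisor's leading term divides it; move -\tfrac{3}{4}q to the remainder.
  leading term 1: no divisor's leading term divides it; move -\tfrac{3}{4} to the remainder.
  remainder -\tfrac{1}{2}q^{3} + 2q^{2} - \tfrac{3}{4}q - \tfrac{3}{4} ≠ 0; add k_4 = -\tfrac{1}{2}q^{3} + 2q^{2} - \tfrac{3}{4}q - \tfrac{3}{4} to the basis.

The other S-polynomials (S(f_2,k_3), S(f_1,k_4), S(f_2,k_4), S(k_3,k_4)) all reduce to 0 modulo the current basis, so we have a Gröbner basis.
Inter-reduce: drop elements whose leading term is divisible by another's, tail-reduce, and make monic.
Reduced Gröbner basis: {p + \tfrac{1}{2}q^{2} - \tfrac{7}{4}q + \tfrac{9}{4}, q^{3} - 4q^{2} + \tfrac{3}{2}q + \tfrac{3}{2}}.
Label its elements g_1 = p + \tfrac{1}{2}q^{2} - \tfrac{7}{4}q + \tfrac{9}{4}, g_2 = q^{3} - 4q^{2} + \tfrac{3}{2}q + \tfrac{3}{2}.

Reduce h = 10pq + 5p + 5q^{2} + \tfrac{25}{4}q + \tfrac{15}{4} modulo G:
  leading term pq: subtract (10q)·g_1 from 10pq + 5p + 5q^{2} + \tfrac{25}{4}q + \tfrac{15}{4} → 5p - 5q^{3} + \tfrac{45}{2}q^{2} - \tfrac{65}{4}q + \tfrac{15}{4}
  leading term p: subtract (5)·g_1 from 5p - 5q^{3} + \tfrac{45}{2}q^{2} - \tfrac{65}{4}q + \tfrac{15}{4} → -5q^{3} + 20q^{2} - \tfrac{15}{2}q - \tfrac{15}{2}
  leading term q^{3}: subtract (-5)·g_2 from -5q^{3} + 20q^{2} - \tfrac{15}{2}q - \tfrac{15}{2} → 0
  normal form = 0.
Since the normal form is 0, h ∈ I.

The remainder on division by a Gröbner basis is unique — it is the normal form.

10pq + 5p + 5q^{2} + \tfrac{25}{4}q + \tfrac{15}{4} lies in I (it reduces to 0).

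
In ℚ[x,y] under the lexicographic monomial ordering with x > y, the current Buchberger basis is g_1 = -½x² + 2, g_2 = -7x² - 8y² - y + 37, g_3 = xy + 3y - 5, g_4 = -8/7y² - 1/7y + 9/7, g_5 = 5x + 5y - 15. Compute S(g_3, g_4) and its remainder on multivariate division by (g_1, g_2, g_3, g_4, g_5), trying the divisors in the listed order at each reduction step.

S(g_3, g_4) = -⅛xy + 9/8x + 3y² - 5y; remainder on division = -49/8y + 49/8.

lcm(LM(g_3), LM(g_4)) = xy².
S = (lcm/LT(g_3))·g_3 − (lcm/LT(g_4))·g_4 = -⅛xy + 9/8x + 3y² - 5y.
Reduce S modulo (g_1, g_2, g_3, g_4, g_5) in that order:
  leading term xy: subtract (-⅛)·g_3 from -⅛xy + 9/8x + 3y² - 5y → 9/8x + 3y² - 37/8y - ⅝
  leading term x: subtract (9/40)·g_5 from 9/8x + 3y² - 37/8y - ⅝ → 3y² - 23/4y + 11/4
  leading term y²: subtract (-21/8)·g_4 from 3y² - 23/4y + 11/4 → -49/8y + 49/8
  leading term y: no divisor's leading term divides it; move -49/8y to the remainder.
  leading term 1: no divisor's leading term divides it; move 49/8 to the remainder.
The remainder -49/8y + 49/8 is nonzero, so it would be added as the next basis element.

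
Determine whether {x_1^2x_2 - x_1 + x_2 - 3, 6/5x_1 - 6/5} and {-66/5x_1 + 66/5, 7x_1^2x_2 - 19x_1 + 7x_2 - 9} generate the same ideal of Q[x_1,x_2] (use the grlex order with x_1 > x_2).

Two ideals are equal iff their reduced Gröbner bases coincide (the reduced basis is unique for a fixed ordering).
Buchberger on the first generating set:
f_1 = x_1^2x_2 - x_1 + x_2 - 3, LT = x_1^2x_2.
f_2 = 6/5x_1 - 6/5, LT = x_1.

S(f_1,f_2): lcm = x_1^2x_2. S = x_1x_2 - x_1 + x_2 - 3.
  leading term x_1x_2: subtract (5/6x_2)·f_2 from x_1x_2 - x_1 + x_2 - 3 → -x_1 + 2x_2 - 3
  leading term x_1: subtract (-5/6)·f_2 from -x_1 + 2x_2 - 3 → 2x_2 - 4
  leading term x_2: no divisor's leading term divides it; move 2x_2 to the remainder.
  leading term 1: no divisor's leading term divides it; move -4 to the remainder.
  remainder 2x_2 - 4 ≠ 0; add g_3 = 2x_2 - 4 to the basis.

The other S-polynomials (S(f_1,g_3), S(f_2,g_3)) all reduce to 0 modulo the current basis, so we have a Gröbner basis.
Inter-reduce: drop elements whose leading term is divisible by another's, tail-reduce, and make monic.
Reduced Gröbner basis: {x_1 - 1, x_2 - 2}.

Buchberger on the second generating set:
h_1 = -66/5x_1 + 66/5, LT = x_1.
h_2 = 7x_1^2x_2 - 19x_1 + 7x_2 - 9, LT = x_1^2x_2.

S(h_1,h_2): lcm = x_1^2x_2. S = -x_1x_2 + 19/7x_1 - x_2 + 9/7.
  leading term x_1x_2: subtract (5/66x_2)·h_1 from -x_1x_2 + 19/7x_1 - x_2 + 9/7 → 19/7x_1 - 2x_2 + 9/7
  leading term x_1: subtract (-95/462)·h_1 from 19/7x_1 - 2x_2 + 9/7 → -2x_2 + 4
  leading term x_2: no divisor's leading term divides it; move -2x_2 to the remainder.
  leading term 1: no divisor's leading term divides it; move 4 to the remainder.
  remainder -2x_2 + 4 ≠ 0; add k_3 = -2x_2 + 4 to the basis.

The other S-polynomials (S(h_1,k_3), S(h_2,k_3)) all reduce to 0 modulo the current basis, so we have a Gröbner basis.
Inter-reduce: drop elements whose leading term is divisible by another's, tail-reduce, and make monic.
Reduced Gröbner basis: {x_1 - 1, x_2 - 2}.

Same reduced basis, so the two generating sets span the same ideal.

Yes, the ideals are equal.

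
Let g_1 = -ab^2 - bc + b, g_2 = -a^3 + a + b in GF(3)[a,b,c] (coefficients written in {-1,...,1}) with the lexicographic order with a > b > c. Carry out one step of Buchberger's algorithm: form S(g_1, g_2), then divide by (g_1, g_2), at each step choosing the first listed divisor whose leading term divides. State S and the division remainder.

lcm(LM(g_1), LM(g_2)) = a^3b^2.
S = (lcm/LT(g_1))·g_1 − (lcm/LT(g_2))·g_2 = a^2bc - a^2b + ab^2 + b^3.
Reduce S modulo (g_1, g_2) in that order:
  leading term a^2bc: no divisor's leading term divides it; move a^2bc to the remainder.
  leading term a^2b: no divisor's leading term divides it; move -a^2b to the remainder.
  leading term ab^2: subtract (-1)·g_1 from ab^2 + b^3 → b^3 - bc + b
  leading term b^3: no divisor's leading term divides it; move b^3 to the remainder.
  leading term bc: no divisor's leading term divides it; move -bc to the remainder.
  leading term b: no divisor's leading term divides it; move b to the remainder.
The remainder a^2bc - a^2b + b^3 - bc + b is nonzero, so it would be added as the next basis element.
An S-polynomial is built so that the two leading terms cancel; whether anything survives reduction is exactly the Gröbner-basis criterion.

S(g_1, g_2) = a^2bc - a^2b + ab^2 + b^3; remainder on division = a^2bc - a^2b + b^3 - bc + b.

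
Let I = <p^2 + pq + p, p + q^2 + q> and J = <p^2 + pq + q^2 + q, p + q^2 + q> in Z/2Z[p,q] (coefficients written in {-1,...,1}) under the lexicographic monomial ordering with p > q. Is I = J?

Yes, the ideals are equal.

Equality of ideals is decidable: compute both reduced Gröbner bases (unique for the ordering) and check whether they agree.
Buchberger on the first generating set:
f_1 = p^2 + pq + p, LT = p^2.
f_2 = p + q^2 + q, LT = p.

S(f_1,f_2): lcm = p^2. S = pq^2 + p.
  reduce S modulo (f_1, f_2):
  remainder q^4 + q^3 + q^2 + q ≠ 0; add g_3 = q^4 + q^3 + q^2 + q to the basis.

The other S-polynomials (S(f_1,g_3), S(f_2,g_3)) all reduce to 0 modulo the current basis, so we have a Gröbner basis.
Inter-reduce: drop elements whose leading term is divisible by another's, tail-reduce, and make monic.
Reduced Gröbner basis: {p + q^2 + q, q^4 + q^3 + q^2 + q}.

Buchberger on the second generating set:
h_1 = p^2 + pq + q^2 + q, LT = p^2.
h_2 = p + q^2 + q, LT = p.

S(h_1,h_2): lcm = p^2. S = pq^2 + q^2 + q.
  reduce S modulo (h_1, h_2):
  remainder q^4 + q^3 + q^2 + q ≠ 0; add k_3 = q^4 + q^3 + q^2 + q to the basis.

The other S-polynomials (S(h_1,k_3), S(h_2,k_3)) all reduce to 0 modulo the current basis, so we have a Gröbner basis.
Inter-reduce: drop elements whose leading term is divisible by another's, tail-reduce, and make monic.
Reduced Gröbner basis: {p + q^2 + q, q^4 + q^3 + q^2 + q}.

These coincide, so the ideals are equal.
The choice of monomial ordering does not affect the verdict — as long as both bases are computed under the same ordering, their equality decides ideal equality.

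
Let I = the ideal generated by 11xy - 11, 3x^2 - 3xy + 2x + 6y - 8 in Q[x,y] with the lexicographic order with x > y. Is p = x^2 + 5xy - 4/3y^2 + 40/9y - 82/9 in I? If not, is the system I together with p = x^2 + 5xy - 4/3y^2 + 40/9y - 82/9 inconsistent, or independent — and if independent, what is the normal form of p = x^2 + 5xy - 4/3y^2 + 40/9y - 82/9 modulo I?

x^2 + 5xy - 4/3y^2 + 40/9y - 82/9 lies in I (it reduces to 0).

First compute the reduced Gröbner basis of I by Buchberger's algorithm.
f_1 = 11xy - 11, LT = xy.
f_2 = 3x^2 - 3xy + 2x + 6y - 8, LT = x^2.

S(f_1,f_2): lcm = x^2y. S = xy^2 - 2/3xy - x - 2y^2 + 8/3y.
  leading term xy^2: subtract (1/11y)·f_1 from xy^2 - 2/3xy - x - 2y^2 + 8/3y → -2/3xy - x - 2y^2 + 11/3y
  leading term xy: subtract (-2/33)·f_1 from -2/3xy - x - 2y^2 + 11/3y → -x - 2y^2 + 11/3y - 2/3
  leading term x: no divisor's leading term divides it; move -x to the remainder.
  leading term y^2: no divisor's leading term divides it; move -2y^2 to the remainder.
  leading term y: no divisor's leading term divides it; move 11/3y to the remainder.
  leading term 1: no divisor's leading term divides it; move -2/3 to the remainder.
  remainder -x - 2y^2 + 11/3y - 2/3 ≠ 0; add h_3 = -x - 2y^2 + 11/3y - 2/3 to the basis.

S(f_1,h_3): lcm = xy. S = -2y^3 + 11/3y^2 - 2/3y - 1.
  leading term y^3: no divisor's leading term divides it; move -2y^3 to the remainder.
  leading term y^2: no divisor's leading term divides it; move 11/3y^2 to the remainder.
  leading term y: no divisor's leading term divides it; move -2/3y to the remainder.
  leading term 1: no divisor's leading term divides it; move -1 to the remainder.
  remainder -2y^3 + 11/3y^2 - 2/3y - 1 ≠ 0; add h_4 = -2y^3 + 11/3y^2 - 2/3y - 1 to the basis.

S(f_2,h_3): lcm = x^2. S = -2xy^2 + 8/3xy + 2y - 8/3.
  leading term xy^2: subtract (-2/11y)·f_1 from -2xy^2 + 8/3xy + 2y - 8/3 → 8/3xy - 8/3
  leading term xy: subtract (8/33)·f_1 from 8/3xy - 8/3 → 0
  remainder 0.

S(f_1,h_4): lcm = xy^3. S = 11/6xy^2 - 1/3xy - 1/2x - y^2.
  leading term xy^2: subtract (1/6y)·f_1 from 11/6xy^2 - 1/3xy - 1/2x - y^2 → -1/3xy - 1/2x - y^2 + 11/6y
  leading term xy: subtract (-1/33)·f_1 from -1/3xy - 1/2x - y^2 + 11/6y → -1/2x - y^2 + 11/6y - 1/3
  leading term x: subtract (1/2)·h_3 from -1/2x - y^2 + 11/6y - 1/3 → 0
  remainder 0.

S(f_2,h_4): leading monomials are coprime, so the S-polynomial reduces to 0 (Buchberger's first criterion).
S(h_3,h_4): leading monomials are coprime, so the S-polynomial reduces to 0 (Buchberger's first criterion).
Every S-polynomial of the final basis reduces to 0, so we have a Gröbner basis.
Inter-reduce: drop elements whose leading term is divisible by another's, tail-reduce, and make monic.
Reduced Gröbner basis: {x + 2y^2 - 11/3y + 2/3, y^3 - 11/6y^2 + 1/3y + 1/2}.
Label its elements g_1 = x + 2y^2 - 11/3y + 2/3, g_2 = y^3 - 11/6y^2 + 1/3y + 1/2.

Reduce p = x^2 + 5xy - 4/3y^2 + 40/9y - 82/9 modulo G:
  leading term x^2: subtract (x)·g_1 from x^2 + 5xy - 4/3y^2 + 40/9y - 82/9 → -2xy^2 + 26/3xy - 2/3x - 4/3y^2 + 40/9y - 82/9
  leading term xy^2: subtract (-2y^2)·g_1 from -2xy^2 + 26/3xy - 2/3x - 4/3y^2 + 40/9y - 82/9 → 26/3xy - 2/3x + 4y^4 - 22/3y^3 + 40/9y - 82/9
  leading term xy: subtract (26/3y)·g_1 from 26/3xy - 2/3x + 4y^4 - 22/3y^3 + 40/9y - 82/9 → -2/3x + 4y^4 - 74/3y^3 + 286/9y^2 - 4/3y - 82/9
  leading term x: subtract (-2/3)·g_1 from -2/3x + 4y^4 - 74/3y^3 + 286/9y^2 - 4/3y - 82/9 → 4y^4 - 74/3y^3 + 298/9y^2 - 34/9y - 26/3
  leading term y^4: subtract (4y)·g_2 from 4y^4 - 74/3y^3 + 298/9y^2 - 34/9y - 26/3 → -52/3y^3 + 286/9y^2 - 52/9y - 26/3
  leading term y^3: subtract (-52/3)·g_2 from -52/3y^3 + 286/9y^2 - 52/9y - 26/3 → 0
  normal form = 0.
Since the normal form is 0, p ∈ I.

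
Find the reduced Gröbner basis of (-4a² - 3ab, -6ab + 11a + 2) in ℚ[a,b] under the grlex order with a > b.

Buchberger's algorithm terminates because the ascending chain of leading-term ideals stabilizes.

f_1 = -4a² - 3ab, LT = a².
f_2 = -6ab + 11a + 2, LT = ab.

S(f_1,f_2): lcm = a²b. S = ¾ab² + 11/6a² + ⅓a.
  leading term ab²: subtract (-⅛b)·f_2 from ¾ab² + 11/6a² + ⅓a → 11/6a² + 11/8ab + ⅓a + ¼b
  leading term a²: subtract (-11/24)·f_1 from 11/6a² + 11/8ab + ⅓a + ¼b → ⅓a + ¼b
  leading term a: no divisor's leading term divides it; move ⅓a to the remainder.
  leading term b: no divisor's leading term divides it; move ¼b to the remainder.
  remainder ⅓a + ¼b ≠ 0; add g_3 = ⅓a + ¼b to the basis.

S(f_1,g_3): lcm = a². S = 0.
  remainder 0.

S(f_2,g_3): lcm = ab. S = -¾b² - 11/6a - ⅓.
  leading term b²: no divisor's leading term divides it; move -¾b² to the remainder.
  leading term a: subtract (-11/2)·g_3 from -11/6a - ⅓ → 11/8b - ⅓
  leading term b: no divisor's leading term divides it; move 11/8b to the remainder.
  leading term 1: no divisor's leading term divides it; move -⅓ to the remainder.
  remainder -¾b² + 11/8b - ⅓ ≠ 0; add g_4 = -¾b² + 11/8b - ⅓ to the basis.

S(f_1,g_4): leading monomials are coprime, so the S-polynomial reduces to 0 (Buchberger's first criterion).
S(f_2,g_4): lcm = ab². S = -4/9a - ⅓b.
  leading term a: subtract (-4/3)·g_3 from -4/9a - ⅓b → 0
  remainder 0.

S(g_3,g_4): leading monomials are coprime, so the S-polynomial reduces to 0 (Buchberger's first criterion).
Every S-polynomial of the final basis reduces to 0, so we have a Gröbner basis.
Inter-reduce: drop elements whose leading term is divisible by another's, tail-reduce, and make monic.

G = {b² - 11/6b + 4/9, a + ¾b}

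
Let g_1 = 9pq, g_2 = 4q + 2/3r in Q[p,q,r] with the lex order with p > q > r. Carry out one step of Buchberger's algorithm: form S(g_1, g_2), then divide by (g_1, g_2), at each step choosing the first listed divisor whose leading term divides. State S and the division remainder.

S(g_1, g_2) = -1/6pr; remainder on division = -1/6pr.

lcm(LM(g_1), LM(g_2)) = pq.
S = (lcm/LT(g_1))·g_1 − (lcm/LT(g_2))·g_2 = -1/6pr.
Reduce S modulo (g_1, g_2) in that order:
  leading term pr: no divisor's leading term divides it; move -1/6pr to the remainder.
The remainder -1/6pr is nonzero, so it would be added as the next basis element.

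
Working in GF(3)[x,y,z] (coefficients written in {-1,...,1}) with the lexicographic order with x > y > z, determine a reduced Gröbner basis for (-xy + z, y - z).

G = {xz - z, y - z}

f_1 = -xy + z, LT = xy.
f_2 = y - z, LT = y.

S(f_1,f_2): lcm = xy. S = xz - z.
  reduce S modulo (f_1, f_2):
  remainder xz - z ≠ 0; add g_3 = xz - z to the basis.

The other S-polynomials (S(f_1,g_3), S(f_2,g_3)) all reduce to 0 modulo the current basis, so we have a Gröbner basis.
Inter-reduce: drop elements whose leading term is divisible by another's, tail-reduce, and make monic.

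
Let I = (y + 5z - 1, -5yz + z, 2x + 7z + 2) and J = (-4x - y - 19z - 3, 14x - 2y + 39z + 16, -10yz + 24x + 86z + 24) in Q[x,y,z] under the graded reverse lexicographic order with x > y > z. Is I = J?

Equality of ideals is decidable: compute both reduced Gröbner bases (unique for the ordering) and check whether they agree.
Buchberger on the first generating set:
f_1 = y + 5z - 1, LT = y.
f_2 = -5yz + z, LT = yz.
f_3 = 2x + 7z + 2, LT = x.

S(f_1,f_2): lcm = yz. S = 5z^2 - 4/5z.
  reduce S modulo (f_1, f_2, f_3):
  remainder 5z^2 - 4/5z ≠ 0; add g_4 = 5z^2 - 4/5z to the basis.

The other S-polynomials (S(f_1,f_3), S(f_2,f_3), S(f_1,g_4), S(f_2,g_4), S(f_3,g_4)) all reduce to 0 modulo the current basis, so we have a Gröbner basis.
Inter-reduce: drop elements whose leading term is divisible by another's, tail-reduce, and make monic.
Reduced Gröbner basis: {z^2 - 4/25z, x + 7/2z + 1, y + 5z - 1}.

Buchberger on the second generating set:
h_1 = -4x - y - 19z - 3, LT = x.
h_2 = 14x - 2y + 39z + 16, LT = x.
h_3 = -10yz + 24x + 86z + 24, LT = yz.

S(h_1,h_2): lcm = x. S = 11/28y + 55/28z - 11/28.
  reduce S modulo (h_1, h_2, h_3):
  remainder 11/28y + 55/28z - 11/28 ≠ 0; add k_4 = 11/28y + 55/28z - 11/28 to the basis.

S(h_3,k_4): lcm = yz. S = -5z^2 - 12/5x - 38/5z - 12/5.
  reduce S modulo (h_1, h_2, h_3, k_4):
  remainder -5z^2 + 4/5z ≠ 0; add k_5 = -5z^2 + 4/5z to the basis.

The other S-polynomials (S(h_1,h_3), S(h_2,h_3), S(h_1,k_4), S(h_2,k_4), S(h_1,k_5), S(h_2,k_5), S(h_3,k_5), S(k_4,k_5)) all reduce to 0 modulo the current basis, so we have a Gröbner basis.
Inter-reduce: drop elements whose leading term is divisible by another's, tail-reduce, and make monic.
Reduced Gröbner basis: {z^2 - 4/25z, x + 7/2z + 1, y + 5z - 1}.

Same reduced basis, so the two generating sets span the same ideal.
The choice of monomial ordering does not affect the verdict — as long as both bases are computed under the same ordering, their equality decides ideal equality.

Yes, the ideals are equal.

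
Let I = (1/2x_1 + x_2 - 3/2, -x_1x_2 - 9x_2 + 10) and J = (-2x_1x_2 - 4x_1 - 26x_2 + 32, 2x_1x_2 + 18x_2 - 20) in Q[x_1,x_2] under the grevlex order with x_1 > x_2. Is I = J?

Yes, the ideals are equal.

Two ideals are equal iff their reduced Gröbner bases coincide (the reduced basis is unique for a fixed ordering).
Buchberger on the first generating set:
f_1 = 1/2x_1 + x_2 - 3/2, LT = x_1.
f_2 = -x_1x_2 - 9x_2 + 10, LT = x_1x_2.

S(f_1,f_2): lcm = x_1x_2. S = 2x_2^2 - 12x_2 + 10.
  leading term x_2^2: no divisor's leading term divides it; move 2x_2^2 to the remainder.
  leading term x_2: no divisor's leading term divides it; move -12x_2 to the remainder.
  leading term 1: no divisor's leading term divides it; move 10 to the remainder.
  remainder 2x_2^2 - 12x_2 + 10 ≠ 0; add g_3 = 2x_2^2 - 12x_2 + 10 to the basis.

The other S-polynomials (S(f_1,g_3), S(f_2,g_3)) all reduce to 0 modulo the current basis, so we have a Gröbner basis.
Inter-reduce: drop elements whose leading term is divisible by another's, tail-reduce, and make monic.
Reduced Gröbner basis: {x_2^2 - 6x_2 + 5, x_1 + 2x_2 - 3}.

Buchberger on the second generating set:
h_1 = -2x_1x_2 - 4x_1 - 26x_2 + 32, LT = x_1x_2.
h_2 = 2x_1x_2 + 18x_2 - 20, LT = x_1x_2.

S(h_1,h_2): lcm = x_1x_2. S = 2x_1 + 4x_2 - 6.
  leading term x_1: no divisor's leading term divides it; move 2x_1 to the remainder.
  leading term x_2: no divisor's leading term divides it; move 4x_2 to the remainder.
  leading term 1: no divisor's leading term divides it; move -6 to the remainder.
  remainder 2x_1 + 4x_2 - 6 ≠ 0; add k_3 = 2x_1 + 4x_2 - 6 to the basis.

S(h_1,k_3): lcm = x_1x_2. S = -2x_2^2 + 2x_1 + 16x_2 - 16.
  leading term x_2^2: no divisor's leading term divides it; move -2x_2^2 to the remainder.
  leading term x_1: subtract (1)·k_3 from 2x_1 + 16x_2 - 16 → 12x_2 - 10
  leading term x_2: no divisor's leading term divides it; move 12x_2 to the remainder.
  leading term 1: no divisor's leading term divides it; move -10 to the remainder.
  remainder -2x_2^2 + 12x_2 - 10 ≠ 0; add k_4 = -2x_2^2 + 12x_2 - 10 to the basis.

The other S-polynomials (S(h_2,k_3), S(h_1,k_4), S(h_2,k_4), S(k_3,k_4)) all reduce to 0 modulo the current basis, so we have a Gröbner basis.
Inter-reduce: drop elements whose leading term is divisible by another's, tail-reduce, and make monic.
Reduced Gröbner basis: {x_2^2 - 6x_2 + 5, x_1 + 2x_2 - 3}.

These coincide, so the ideals are equal.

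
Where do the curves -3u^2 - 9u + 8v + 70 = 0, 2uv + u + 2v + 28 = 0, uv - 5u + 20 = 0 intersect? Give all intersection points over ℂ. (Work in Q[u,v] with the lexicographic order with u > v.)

Compute a lex Gröbner basis by Buchberger's algorithm.
f_1 = -3u^2 - 9u + 8v + 70, LT = u^2.
f_2 = 2uv + u + 2v + 28, LT = uv.
f_3 = uv - 5u + 20, LT = uv.

S(f_1,f_2): lcm = u^2v. S = -1/2u^2 + 2uv - 14u - 8/3v^2 - 70/3v.
  leading term u^2: subtract (1/6)·f_1 from -1/2u^2 + 2uv - 14u - 8/3v^2 - 70/3v → 2uv - 25/2u - 8/3v^2 - 74/3v - 35/3
  leading term uv: subtract (1)·f_2 from 2uv - 25/2u - 8/3v^2 - 74/3v - 35/3 → -27/2u - 8/3v^2 - 80/3v - 119/3
  leading term u: no divisor's leading term divides it; move -27/2u to the remainder.
  leading term v^2: no divisor's leading term divides it; move -8/3v^2 to the remainder.
  leading term v: no divisor's leading term divides it; move -80/3v to the remainder.
  leading term 1: no divisor's leading term divides it; move -119/3 to the remainder.
  remainder -27/2u - 8/3v^2 - 80/3v - 119/3 ≠ 0; add h_4 = -27/2u - 8/3v^2 - 80/3v - 119/3 to the basis.

S(f_1,f_3): lcm = u^2v. S = 5u^2 + 3uv - 20u - 8/3v^2 - 70/3v.
  leading term u^2: subtract (-5/3)·f_1 from 5u^2 + 3uv - 20u - 8/3v^2 - 70/3v → 3uv - 35u - 8/3v^2 - 10v + 350/3
  leading term uv: subtract (3/2)·f_2 from 3uv - 35u - 8/3v^2 - 10v + 350/3 → -73/2u - 8/3v^2 - 13v + 224/3
  leading term u: subtract (73/27)·h_4 from -73/2u - 8/3v^2 - 13v + 224/3 → 368/81v^2 + 4787/81v + 14735/81
  leading term v^2: no divisor's leading term divides it; move 368/81v^2 to the remainder.
  leading term v: no divisor's leading term divides it; move 4787/81v to the remainder.
  leading term 1: no divisor's leading term divides it; move 14735/81 to the remainder.
  remainder 368/81v^2 + 4787/81v + 14735/81 ≠ 0; add h_5 = 368/81v^2 + 4787/81v + 14735/81 to the basis.

S(f_2,f_3): lcm = uv. S = 11/2u + v - 6.
  leading term u: subtract (-11/27)·h_4 from 11/2u + v - 6 → -88/81v^2 - 799/81v - 1795/81
  leading term v^2: subtract (-11/46)·h_5 from -88/81v^2 - 799/81v - 1795/81 → 589/138v + 2945/138
  leading term v: no divisor's leading term divides it; move 589/138v to the remainder.
  leading term 1: no divisor's leading term divides it; move 2945/138 to the remainder.
  remainder 589/138v + 2945/138 ≠ 0; add h_6 = 589/138v + 2945/138 to the basis.

The other S-polynomials (S(f_1,h_4), S(f_2,h_4), S(f_3,h_4), S(f_1,h_5), S(f_2,h_5), S(f_3,h_5), S(h_4,h_5), S(f_1,h_6), S(f_2,h_6), S(f_3,h_6), S(h_4,h_6), S(h_5,h_6)) all reduce to 0 modulo the current basis, so we have a Gröbner basis.
Inter-reduce: drop elements whose leading term is divisible by another's, tail-reduce, and make monic.
Reduced Gröbner basis: {u - 2, v + 5}.

Elimination: the polynomial v + 5 lies in the elimination ideal for v, so v ∈ {-5}. For each such v, the remaining basis elements (now univariate) give the rest of the solution.
  v = -5: the earlier basis element becomes u - 2 = 0, giving u = 2 — point (2, -5).
Check: every point annihilates each of the original generators.

{(2, -5)}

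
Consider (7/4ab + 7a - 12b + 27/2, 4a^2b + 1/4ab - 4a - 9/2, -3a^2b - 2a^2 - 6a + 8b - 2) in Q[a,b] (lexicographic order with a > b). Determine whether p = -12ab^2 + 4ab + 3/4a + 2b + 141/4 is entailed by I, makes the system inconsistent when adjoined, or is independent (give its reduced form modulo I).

First compute the reduced Gröbner basis of I by Buchberger's algorithm.
f_1 = 7/4ab + 7a - 12b + 27/2, LT = ab.
f_2 = 4a^2b + 1/4ab - 4a - 9/2, LT = a^2b.
f_3 = -3a^2b - 2a^2 - 6a + 8b - 2, LT = a^2b.

S(f_1,f_2): lcm = a^2b. S = 4a^2 - 775/112ab + 61/7a + 9/8.
  leading term a^2: no divisor's leading term divides it; move 4a^2 to the remainder.
  leading term ab: subtract (-775/196)·f_1 from -775/112ab + 61/7a + 9/8 → 1019/28a - 2325/49b + 10683/196
  leading term a: no divisor's leading term divides it; move 1019/28a to the remainder.
  leading term b: no divisor's leading term divides it; move -2325/49b to the remainder.
  leading term 1: no divisor's leading term divides it; move 10683/196 to the remainder.
  remainder 4a^2 + 1019/28a - 2325/49b + 10683/196 ≠ 0; add h_4 = 4a^2 + 1019/28a - 2325/49b + 10683/196 to the basis.

S(f_1,f_3): lcm = a^2b. S = 10/3a^2 - 48/7ab + 40/7a + 8/3b - 2/3.
  leading term a^2: subtract (5/6)·h_4 from 10/3a^2 - 48/7ab + 40/7a + 8/3b - 2/3 → -48/7ab - 4135/168a + 12409/294b - 54199/1176
  leading term ab: subtract (-192/49)·f_1 from -48/7ab - 4135/168a + 12409/294b - 54199/1176 → 473/168a - 1415/294b + 8009/1176
  leading term a: no divisor's leading term divides it; move 473/168a to the remainder.
  leading term b: no divisor's leading term divides it; move -1415/294b to the remainder.
  leading term 1: no divisor's leading term divides it; move 8009/1176 to the remainder.
  remainder 473/168a - 1415/294b + 8009/1176 ≠ 0; add h_5 = 473/168a - 1415/294b + 8009/1176 to the basis.

S(f_1,h_4): lcm = a^2b. S = 4a^2 - 1787/112ab + 54/7a + 2325/196b^2 - 10683/784b.
  leading term a^2: subtract (1)·h_4 from 4a^2 - 1787/112ab + 54/7a + 2325/196b^2 - 10683/784b → -1787/112ab - 803/28a + 2325/196b^2 + 26517/784b - 10683/196
  leading term ab: subtract (-1787/196)·f_1 from -1787/112ab - 803/28a + 2325/196b^2 + 26517/784b - 10683/196 → 246/7a + 2325/196b^2 - 59259/784b + 26883/392
  leading term a: subtract (5904/473)·h_5 from 246/7a + 2325/196b^2 - 59259/784b + 26883/392 → 2325/196b^2 - 5751747/370832b - 3046053/185416
  leading term b^2: no divisor's leading term divides it; move 2325/196b^2 to the remainder.
  leading term b: no divisor's leading term divides it; move -5751747/370832b to the remainder.
  leading term 1: no divisor's leading term divides it; move -3046053/185416 to the remainder.
  remainder 2325/196b^2 - 5751747/370832b - 3046053/185416 ≠ 0; add h_6 = 2325/196b^2 - 5751747/370832b - 3046053/185416 to the basis.

S(f_1,h_5): lcm = ab. S = 4a + 5660/3311b^2 - 30713/3311b + 54/7.
  leading term a: subtract (672/473)·h_5 from 4a + 5660/3311b^2 - 30713/3311b + 54/7 → 5660/3311b^2 - 8073/3311b - 6494/3311
  leading term b^2: subtract (31696/219945)·h_6 from 5660/3311b^2 - 8073/3311b - 6494/3311 → -7041504/34677995b + 14083008/34677995
  leading term b: no divisor's leading term divides it; move -7041504/34677995b to the remainder.
  leading term 1: no divisor's leading term divides it; move 14083008/34677995 to the remainder.
  remainder -7041504/34677995b + 14083008/34677995 ≠ 0; add h_7 = -7041504/34677995b + 14083008/34677995 to the basis.

The other S-polynomials (S(f_2,f_3), S(f_2,h_4), S(f_3,h_4), S(f_2,h_5), S(f_3,h_5), S(h_4,h_5), S(f_1,h_6), S(f_2,h_6), S(f_3,h_6), S(h_4,h_6), S(h_5,h_6), S(f_1,h_7), S(f_2,h_7), S(f_3,h_7), S(h_4,h_7), S(h_5,h_7), S(h_6,h_7)) all reduce to 0 modulo the current basis, so we have a Gröbner basis.
Inter-reduce: drop elements whose leading term is divisible by another's, tail-reduce, and make monic.
Reduced Gröbner basis: {a - 1, b - 2}.
Label its elements g_1 = a - 1, g_2 = b - 2.

Reduce p = -12ab^2 + 4ab + 3/4a + 2b + 141/4 modulo G:
  leading term ab^2: subtract (-12b^2)·g_1 from -12ab^2 + 4ab + 3/4a + 2b + 141/4 → 4ab + 3/4a - 12b^2 + 2b + 141/4
  leading term ab: subtract (4b)·g_1 from 4ab + 3/4a - 12b^2 + 2b + 141/4 → 3/4a - 12b^2 + 6b + 141/4
  leading term a: subtract (3/4)·g_1 from 3/4a - 12b^2 + 6b + 141/4 → -12b^2 + 6b + 36
  leading term b^2: subtract (-12b)·g_2 from -12b^2 + 6b + 36 → -18b + 36
  leading term b: subtract (-18)·g_2 from -18b + 36 → 0
  normal form = 0.
Since the normal form is 0, p ∈ I.

Ideal membership is decidable via reduction modulo a Gröbner basis.

-12ab^2 + 4ab + 3/4a + 2b + 141/4 lies in I (it reduces to 0).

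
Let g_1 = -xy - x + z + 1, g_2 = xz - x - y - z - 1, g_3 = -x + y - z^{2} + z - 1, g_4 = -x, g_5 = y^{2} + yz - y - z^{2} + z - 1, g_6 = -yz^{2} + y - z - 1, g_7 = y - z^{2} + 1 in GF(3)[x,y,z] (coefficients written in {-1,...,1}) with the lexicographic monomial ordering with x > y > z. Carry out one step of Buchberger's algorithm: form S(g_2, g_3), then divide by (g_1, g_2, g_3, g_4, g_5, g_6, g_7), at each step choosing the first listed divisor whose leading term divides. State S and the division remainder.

lcm(LM(g_2), LM(g_3)) = xz.
S = (lcm/LT(g_2))·g_2 − (lcm/LT(g_3))·g_3 = -x + yz - y - z^{3} + z^{2} + z - 1.
Reduce S modulo (g_1, g_2, g_3, g_4, g_5, g_6, g_7) in that order:
  leading term x: subtract (1)·g_3 from -x + yz - y - z^{3} + z^{2} + z - 1 → yz + y - z^{3} - z^{2}
  leading term yz: subtract (z)·g_7 from yz + y - z^{3} - z^{2} → y - z^{2} - z
  leading term y: subtract (1)·g_7 from y - z^{2} - z → -z - 1
  leading term z: no divisor's leading term divides it; move -z to the remainder.
  leading term 1: no divisor's leading term divides it; move -1 to the remainder.
The remainder -z - 1 is nonzero, so it would be added as the next basis element.
An S-polynomial is built so that the two leading terms cancel; whether anything survives reduction is exactly the Gröbner-basis criterion.

S(g_2, g_3) = -x + yz - y - z^{3} + z^{2} + z - 1; remainder on division = -z - 1.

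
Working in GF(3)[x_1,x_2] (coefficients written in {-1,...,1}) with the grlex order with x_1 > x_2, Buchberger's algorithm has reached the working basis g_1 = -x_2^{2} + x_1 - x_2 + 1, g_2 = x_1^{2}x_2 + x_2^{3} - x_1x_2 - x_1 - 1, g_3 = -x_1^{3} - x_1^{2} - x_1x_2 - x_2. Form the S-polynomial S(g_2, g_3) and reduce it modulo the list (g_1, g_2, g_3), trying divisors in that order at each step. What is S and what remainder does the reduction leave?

lcm(LM(g_2), LM(g_3)) = x_1^{3}x_2.
S = (lcm/LT(g_2))·g_2 − (lcm/LT(g_3))·g_3 = x_1x_2^{3} + x_1^{2}x_2 - x_1x_2^{2} - x_1^{2} - x_2^{2} - x_1.
Reduce S modulo (g_1, g_2, g_3) in that order:
  leading term x_1x_2^{3}: subtract (-x_1x_2)·g_1 from x_1x_2^{3} + x_1^{2}x_2 - x_1x_2^{2} - x_1^{2} - x_2^{2} - x_1 → -x_1^{2}x_2 + x_1x_2^{2} - x_1^{2} + x_1x_2 - x_2^{2} - x_1
  leading term x_1^{2}x_2: subtract (-1)·g_2 from -x_1^{2}x_2 + x_1x_2^{2} - x_1^{2} + x_1x_2 - x_2^{2} - x_1 → x_1x_2^{2} + x_2^{3} - x_1^{2} - x_2^{2} + x_1 - 1
  leading term x_1x_2^{2}: subtract (-x_1)·g_1 from x_1x_2^{2} + x_2^{3} - x_1^{2} - x_2^{2} + x_1 - 1 → x_2^{3} - x_1x_2 - x_2^{2} - x_1 - 1
  leading term x_2^{3}: subtract (-x_2)·g_1 from x_2^{3} - x_1x_2 - x_2^{2} - x_1 - 1 → x_2^{2} - x_1 + x_2 - 1
  leading term x_2^{2}: subtract (-1)·g_1 from x_2^{2} - x_1 + x_2 - 1 → 0
The remainder is 0, so this S-polynomial contributes no new basis element.
An S-polynomial is built so that the two leading terms cancel; whether anything survives reduction is exactly the Gröbner-basis criterion.

S(g_2, g_3) = x_1x_2^{3} + x_1^{2}x_2 - x_1x_2^{2} - x_1^{2} - x_2^{2} - x_1; remainder on division = 0.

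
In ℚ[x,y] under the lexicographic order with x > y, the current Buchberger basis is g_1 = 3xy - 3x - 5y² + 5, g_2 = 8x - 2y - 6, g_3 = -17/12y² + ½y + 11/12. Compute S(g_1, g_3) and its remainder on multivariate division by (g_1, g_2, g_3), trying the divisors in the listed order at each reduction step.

S(g_1, g_3) = -11/17xy + 11/17x - 5/3y³ + 5/3y; remainder on division = 0.

lcm(LM(g_1), LM(g_3)) = xy².
S = (lcm/LT(g_1))·g_1 − (lcm/LT(g_3))·g_3 = -11/17xy + 11/17x - 5/3y³ + 5/3y.
Reduce S modulo (g_1, g_2, g_3) in that order:
  leading term xy: subtract (-11/51)·g_1 from -11/17xy + 11/17x - 5/3y³ + 5/3y → -5/3y³ - 55/51y² + 5/3y + 55/51
  leading term y³: subtract (20/17y)·g_3 from -5/3y³ - 55/51y² + 5/3y + 55/51 → -5/3y² + 10/17y + 55/51
  leading term y²: subtract (20/17)·g_3 from -5/3y² + 10/17y + 55/51 → 0
The remainder is 0, so this S-polynomial contributes no new basis element.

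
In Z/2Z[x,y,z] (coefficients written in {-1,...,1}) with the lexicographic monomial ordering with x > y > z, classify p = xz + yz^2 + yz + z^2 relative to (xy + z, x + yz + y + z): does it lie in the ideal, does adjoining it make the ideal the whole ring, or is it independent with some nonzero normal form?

xz + yz^2 + yz + z^2 lies in I (it reduces to 0).

First compute the reduced Gröbner basis of I by Buchberger's algorithm.
f_1 = xy + z, LT = xy.
f_2 = x + yz + y + z, LT = x.

S(f_1,f_2): lcm = xy. S = y^2z + y^2 + yz + z.
  reduce S modulo (f_1, f_2):
  remainder y^2z + y^2 + yz + z ≠ 0; add h_3 = y^2z + y^2 + yz + z to the basis.

The other S-polynomials (S(f_1,h_3), S(f_2,h_3)) all reduce to 0 modulo the current basis, so we have a Gröbner basis.
Inter-reduce: drop elements whose leading term is divisible by another's, tail-reduce, and make monic.
Reduced Gröbner basis: {x + yz + y + z, y^2z + y^2 + yz + z}.
Label its elements g_1 = x + yz + y + z, g_2 = y^2z + y^2 + yz + z.

Reduce p = xz + yz^2 + yz + z^2 modulo G:
  leading term xz: subtract (z)·g_1 from xz + yz^2 + yz + z^2 → 0
  normal form = 0.
Since the normal form is 0, p ∈ I.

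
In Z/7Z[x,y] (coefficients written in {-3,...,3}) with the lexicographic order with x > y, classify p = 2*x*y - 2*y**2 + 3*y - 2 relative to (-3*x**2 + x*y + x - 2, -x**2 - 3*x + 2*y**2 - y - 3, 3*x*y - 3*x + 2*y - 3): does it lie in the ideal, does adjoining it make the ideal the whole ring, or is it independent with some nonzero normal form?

2*x*y - 2*y**2 + 3*y - 2 lies in I (it reduces to 0).

First compute the reduced Gröbner basis of I by Buchberger's algorithm.
f_1 = -3*x**2 + x*y + x - 2, LT = x**2.
f_2 = -x**2 - 3*x + 2*y**2 - y - 3, LT = x**2.
f_3 = 3*x*y - 3*x + 2*y - 3, LT = x*y.

S(f_1,f_2): lcm = x**2. S = 2*x*y - x + 2*y**2 - y.
  leading term x*y: subtract (3)·f_3 from 2*x*y - x + 2*y**2 - y → x + 2*y**2 + 2
  leading term x: no divisor's leading term divides it; move x to the remainder.
  leading term y**2: no divisor's leading term divides it; move 2*y**2 to the remainder.
  leading term 1: no divisor's leading term divides it; move 2 to the remainder.
  remainder x + 2*y**2 + 2 ≠ 0; add h_4 = x + 2*y**2 + 2 to the basis.

S(f_1,f_3): lcm = x**2*y. S = x**2 + 2*x*y**2 - x*y + x + 3*y.
  leading term x**2: subtract (2)·f_1 from x**2 + 2*x*y**2 - x*y + x + 3*y → 2*x*y**2 - 3*x*y - x + 3*y - 3
  leading term x*y**2: subtract (3*y)·f_3 from 2*x*y**2 - 3*x*y - x + 3*y - 3 → -x*y - x + y**2 - 2*y - 3
  leading term x*y: subtract (2)·f_3 from -x*y - x + y**2 - 2*y - 3 → -2*x + y**2 + y + 3
  leading term x: subtract (-2)·h_4 from -2*x + y**2 + y + 3 → -2*y**2 + y
  leading term y**2: no divisor's leading term divides it; move -2*y**2 to the remainder.
  leading term y: no divisor's leading term divides it; move y to the remainder.
  remainder -2*y**2 + y ≠ 0; add h_5 = -2*y**2 + y to the basis.

S(f_2,f_3): lcm = x**2*y. S = x**2 + x - 2*y**3 + y**2 + 3*y.
  leading term x**2: subtract (2)·f_1 from x**2 + x - 2*y**3 + y**2 + 3*y → -2*x*y - x - 2*y**3 + y**2 + 3*y - 3
  leading term x*y: subtract (-3)·f_3 from -2*x*y - x - 2*y**3 + y**2 + 3*y - 3 → -3*x - 2*y**3 + y**2 + 2*y + 2
  leading term x: subtract (-3)·h_4 from -3*x - 2*y**3 + y**2 + 2*y + 2 → -2*y**3 + 2*y + 1
  leading term y**3: subtract (y)·h_5 from -2*y**3 + 2*y + 1 → -y**2 + 2*y + 1
  leading term y**2: subtract (-3)·h_5 from -y**2 + 2*y + 1 → -2*y + 1
  leading term y: no divisor's leading term divides it; move -2*y to the remainder.
  leading term 1: no divisor's leading term divides it; move 1 to the remainder.
  remainder -2*y + 1 ≠ 0; add h_6 = -2*y + 1 to the basis.

The other S-polynomials (S(f_1,h_4), S(f_2,h_4), S(f_3,h_4), S(f_1,h_5), S(f_2,h_5), S(f_3,h_5), S(h_4,h_5), S(f_1,h_6), S(f_2,h_6), S(f_3,h_6), S(h_4,h_6), S(h_5,h_6)) all reduce to 0 modulo the current basis, so we have a Gröbner basis.
Inter-reduce: drop elements whose leading term is divisible by another's, tail-reduce, and make monic.
Reduced Gröbner basis: {x - 1, y + 3}.
Label its elements g_1 = x - 1, g_2 = y + 3.

Reduce p = 2*x*y - 2*y**2 + 3*y - 2 modulo G:
  leading term x*y: subtract (2*y)·g_1 from 2*x*y - 2*y**2 + 3*y - 2 → -2*y**2 - 2*y - 2
  leading term y**2: subtract (-2*y)·g_2 from -2*y**2 - 2*y - 2 → -3*y - 2
  leading term y: subtract (-3)·g_2 from -3*y - 2 → 0
  normal form = 0.
Since the normal form is 0, p ∈ I.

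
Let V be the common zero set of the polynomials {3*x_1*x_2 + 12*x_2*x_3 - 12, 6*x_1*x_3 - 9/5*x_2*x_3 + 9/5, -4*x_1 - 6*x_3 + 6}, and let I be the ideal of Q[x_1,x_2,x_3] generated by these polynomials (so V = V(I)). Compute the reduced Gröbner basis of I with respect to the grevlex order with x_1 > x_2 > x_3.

f_1 = 3*x_1*x_2 + 12*x_2*x_3 - 12, LT = x_1*x_2.
f_2 = 6*x_1*x_3 - 9/5*x_2*x_3 + 9/5, LT = x_1*x_3.
f_3 = -4*x_1 - 6*x_3 + 6, LT = x_1.

S(f_1,f_2): lcm = x_1*x_2*x_3. S = 3/10*x_2**2*x_3 + 4*x_2*x_3**2 - 3/10*x_2 - 4*x_3.
  reduce S modulo (f_1, f_2, f_3):
  remainder 3/10*x_2**2*x_3 + 4*x_2*x_3**2 - 3/10*x_2 - 4*x_3 ≠ 0; add g_4 = 3/10*x_2**2*x_3 + 4*x_2*x_3**2 - 3/10*x_2 - 4*x_3 to the basis.

S(f_1,f_3): lcm = x_1*x_2. S = 5/2*x_2*x_3 + 3/2*x_2 - 4.
  reduce S modulo (f_1, f_2, f_3, g_4):
  remainder 5/2*x_2*x_3 + 3/2*x_2 - 4 ≠ 0; add g_5 = 5/2*x_2*x_3 + 3/2*x_2 - 4 to the basis.

S(f_2,f_3): lcm = x_1*x_3. S = -3/10*x_2*x_3 - 3/2*x_3**2 + 3/2*x_3 + 3/10.
  reduce S modulo (f_1, f_2, f_3, g_4, g_5):
  remainder -3/2*x_3**2 + 9/50*x_2 + 3/2*x_3 - 9/50 ≠ 0; add g_6 = -3/2*x_3**2 + 9/50*x_2 + 3/2*x_3 - 9/50 to the basis.

S(g_4,g_5): lcm = x_2**2*x_3. S = 40/3*x_2*x_3**2 - 3/5*x_2**2 + 3/5*x_2 - 40/3*x_3.
  reduce S modulo (f_1, f_2, f_3, g_4, g_5, g_6):
  remainder -3/5*x_2**2 + 27/5*x_2 + 8*x_3 - 64/5 ≠ 0; add g_7 = -3/5*x_2**2 + 27/5*x_2 + 8*x_3 - 64/5 to the basis.

The other S-polynomials (S(f_1,g_4), S(f_2,g_4), S(f_3,g_4), S(f_1,g_5), S(f_2,g_5), S(f_3,g_5), S(f_1,g_6), S(f_2,g_6), S(f_3,g_6), S(g_4,g_6), S(g_5,g_6), S(f_1,g_7), S(f_2,g_7), S(f_3,g_7), S(g_4,g_7), S(g_5,g_7), S(g_6,g_7)) all reduce to 0 modulo the current basis, so we have a Gröbner basis.
Inter-reduce: drop elements whose leading term is divisible by another's, tail-reduce, and make monic.

G = {x_2**2 - 9*x_2 - 40/3*x_3 + 64/3, x_2*x_3 + 3/5*x_2 - 8/5, x_3**2 - 3/25*x_2 - x_3 + 3/25, x_1 + 3/2*x_3 - 3/2}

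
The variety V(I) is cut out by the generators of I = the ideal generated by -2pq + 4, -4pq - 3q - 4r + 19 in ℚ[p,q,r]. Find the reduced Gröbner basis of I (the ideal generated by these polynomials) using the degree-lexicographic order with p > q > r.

G = {pr - 11/4p + 3/2, q + 4/3r - 11/3}

This is the nonlinear analogue of row-reducing a linear system.

f_1 = -2pq + 4, LT = pq.
f_2 = -4pq - 3q - 4r + 19, LT = pq.

S(f_1,f_2): lcm = pq. S = -¾q - r + 11/4.
  reduce S modulo (f_1, f_2):
  remainder -¾q - r + 11/4 ≠ 0; add g_3 = -¾q - r + 11/4 to the basis.

S(f_1,g_3): lcm = pq. S = -4/3pr + 11/3p - 2.
  reduce S modulo (f_1, f_2, g_3):
  remainder -4/3pr + 11/3p - 2 ≠ 0; add g_4 = -4/3pr + 11/3p - 2 to the basis.

The other S-polynomials (S(f_2,g_3), S(f_1,g_4), S(f_2,g_4), S(g_3,g_4)) all reduce to 0 modulo the current basis, so we have a Gröbner basis.
Inter-reduce: drop elements whose leading term is divisible by another's, tail-reduce, and make monic.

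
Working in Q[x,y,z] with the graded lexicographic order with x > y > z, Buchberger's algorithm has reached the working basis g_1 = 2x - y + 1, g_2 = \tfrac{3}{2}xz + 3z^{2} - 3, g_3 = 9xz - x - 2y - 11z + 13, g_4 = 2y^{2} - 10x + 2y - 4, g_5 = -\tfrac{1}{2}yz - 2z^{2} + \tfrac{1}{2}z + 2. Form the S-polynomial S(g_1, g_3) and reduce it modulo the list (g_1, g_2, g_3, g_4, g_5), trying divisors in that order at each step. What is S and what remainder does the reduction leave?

lcm(LM(g_1), LM(g_3)) = xz.
S = (lcm/LT(g_1))·g_1 − (lcm/LT(g_3))·g_3 = -\tfrac{1}{2}yz + \tfrac{1}{9}x + \tfrac{2}{9}y + \tfrac{31}{18}z - \tfrac{13}{9}.
Reduce S modulo (g_1, g_2, g_3, g_4, g_5) in that order:
  leading term yz: subtract (1)·g_5 from -\tfrac{1}{2}yz + \tfrac{1}{9}x + \tfrac{2}{9}y + \tfrac{31}{18}z - \tfrac{13}{9} → 2z^{2} + \tfrac{1}{9}x + \tfrac{2}{9}y + \tfrac{11}{9}z - \tfrac{31}{9}
  leading term z^{2}: no divisor's leading term divides it; move 2z^{2} to the remainder.
  leading term x: subtract (\tfrac{1}{18})·g_1 from \tfrac{1}{9}x + \tfrac{2}{9}y + \tfrac{11}{9}z - \tfrac{31}{9} → \tfrac{5}{18}y + \tfrac{11}{9}z - \tfrac{7}{2}
  leading term y: no divisor's leading term divides it; move \tfrac{5}{18}y to the remainder.
  leading term z: no divisor's leading term divides it; move \tfrac{11}{9}z to the remainder.
  leading term 1: no divisor's leading term divides it; move -\tfrac{7}{2} to the remainder.
The remainder 2z^{2} + \tfrac{5}{18}y + \tfrac{11}{9}z - \tfrac{7}{2} is nonzero, so it would be added as the next basis element.

S(g_1, g_3) = -\tfrac{1}{2}yz + \tfrac{1}{9}x + \tfrac{2}{9}y + \tfrac{31}{18}z - \tfrac{13}{9}; remainder on division = 2z^{2} + \tfrac{5}{18}y + \tfrac{11}{9}z - \tfrac{7}{2}.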